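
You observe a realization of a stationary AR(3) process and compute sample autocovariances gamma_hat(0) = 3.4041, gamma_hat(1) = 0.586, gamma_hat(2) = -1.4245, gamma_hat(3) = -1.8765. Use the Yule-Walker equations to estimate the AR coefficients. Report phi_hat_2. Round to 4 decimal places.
\hat\phi_{2} = -0.3410

The Yule-Walker equations for an AR(p) process read, in matrix form,
  Gamma_p phi = r_p,   with   (Gamma_p)_{ij} = gamma(|i - j|),
                       (r_p)_i = gamma(i),   i,j = 1..p.
Substitute the sample gammas (Toeplitz matrix and right-hand side of size 3):
  Gamma_p = [[3.4041, 0.586, -1.4245], [0.586, 3.4041, 0.586], [-1.4245, 0.586, 3.4041]]
  r_p     = [0.586, -1.4245, -1.8765]
Written out (R1..R3):
  (R1) 3.4041 phi_1 + 0.586 phi_2 - 1.4245 phi_3 = 0.586
  (R2) 0.586 phi_1 + 3.4041 phi_2 + 0.586 phi_3 = -1.4245
  (R3) -1.4245 phi_1 + 0.586 phi_2 + 3.4041 phi_3 = -1.8765
Gaussian elimination:
  R2 <- R2 - (0.586/3.4041) R1 = R2 - (0.172145) R1:  3.303223 phi_2 + 0.831221 phi_3 = -1.525377
  R3 <- R3 - (-1.4245/3.4041) R1 = R3 - (-0.418466) R1:  0.831221 phi_2 + 2.807995 phi_3 = -1.631279
  R3 <- R3 - (0.831221/3.303223) R2 = R3 - (0.251639) R2:  2.598827 phi_3 = -1.247434
Back-substitution:
  phi_hat_3 = -1.247434 / 2.598827 = -0.479999
  phi_hat_2 = (-1.525377 - (0.831221)(-0.479999)) / 3.303223 = -0.340998
  phi_hat_1 = (0.586 - (0.586)(-0.340998) - (-1.4245)(-0.479999)) / 3.4041 = 0.029983
So phi_hat = [0.0300, -0.3410, -0.4800].
Therefore phi_hat_2 = -0.3410.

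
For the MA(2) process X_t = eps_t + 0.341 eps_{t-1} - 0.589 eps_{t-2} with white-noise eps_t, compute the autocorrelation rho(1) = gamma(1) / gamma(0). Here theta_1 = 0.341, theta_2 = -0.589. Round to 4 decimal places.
\rho(1) = 0.0958

For an MA(q) process with theta_0 = 1, the autocovariance is
  gamma(k) = sigma^2 * sum_{i=0..q-k} theta_i * theta_{i+k},
and rho(k) = gamma(k) / gamma(0). Sigma^2 cancels.
  numerator   = (1)*(0.341) + (0.341)*(-0.589) = 0.140151.
  denominator = (1)^2 + (0.341)^2 + (-0.589)^2 = 1.463202.
  rho(1) = 0.140151 / 1.463202 = 0.0958.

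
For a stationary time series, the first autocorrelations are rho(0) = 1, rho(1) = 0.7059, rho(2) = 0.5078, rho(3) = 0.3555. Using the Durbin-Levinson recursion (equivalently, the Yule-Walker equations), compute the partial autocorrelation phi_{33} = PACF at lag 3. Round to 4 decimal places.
\phi_{33} = -0.0190

The PACF at lag k is phi_{kk}, the last component of the solution
to the Yule-Walker system G_k phi = r_k where
  (G_k)_{ij} = rho(|i - j|), (r_k)_i = rho(i), i,j = 1..k.
Equivalently, Durbin-Levinson gives phi_{kk} iteratively:
  phi_{11} = rho(1)
  phi_{kk} = [rho(k) - sum_{j=1..k-1} phi_{k-1,j} rho(k-j)]
            / [1 - sum_{j=1..k-1} phi_{k-1,j} rho(j)],
  phi_{k,j} = phi_{k-1,j} - phi_{kk} phi_{k-1,k-j},  j = 1..k-1.
Step k = 1:
  phi_11 = rho(1) = 0.7059.
Step k = 2:
  phi_22 = [rho(2) - phi_11 rho(1)] / [1 - phi_11 rho(1)] = [0.5078 - (0.7059)(0.7059)] / [1 - (0.7059)(0.7059)]
         = 0.00950519 / 0.50170519 = 0.018946.
  Update: phi_21 = phi_11 - phi_22 phi_11 = 0.7059 - (0.018946)(0.7059) = 0.692526.
Step k = 3:
  phi_33 = [rho(3) - phi_21 rho(2) - phi_22 rho(1)] / [1 - phi_21 rho(1) - phi_22 rho(2)]
    numerator   = 0.3555 - (0.692526)(0.5078) - (0.018946)(0.7059) = -0.00953861
    denominator = 1 - (0.692526)(0.7059) - (0.018946)(0.5078) = 0.50152511
  phi_33 = -0.00953861 / 0.50152511 = -0.019.
Therefore phi_{33} = -0.0190.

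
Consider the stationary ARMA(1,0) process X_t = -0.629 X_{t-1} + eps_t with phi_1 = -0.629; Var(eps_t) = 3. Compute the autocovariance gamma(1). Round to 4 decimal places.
\gamma(1) = -3.1223

Multiply the model equation by X_{t-k} and take expectations. With theta_0 = psi_0 = 1 and psi_j the MA(infinity) weights, this gives
  gamma(k) - sum_i phi_i gamma(k-i) = c_k,
  c_k = sigma^2 * sum_{j=k..q} theta_j psi_{j-k}   (c_k = 0 for k > q),
using gamma(-m) = gamma(m).
Pure AR (q = 0): c_0 = sigma^2 = 3, c_k = 0 for k >= 1.
Equations for k = 0 and k = 1 (AR order 1):
  gamma(0) = phi_1 gamma(1) + c_0
  gamma(1) = phi_1 gamma(0) + c_1
Substituting the second into the first: gamma(0) (1 - phi_1^2) = c_0 + phi_1 c_1, so
  gamma(0) = c_0 / (1 - phi_1^2) = 3 / (1 - (-0.629)^2) = 3 / 0.604359 = 4.963937.
  gamma(1) = phi_1 gamma(0) = (-0.629)(4.963937) = -3.122316.
Therefore gamma(1) = -3.1223 (to 4 decimal places).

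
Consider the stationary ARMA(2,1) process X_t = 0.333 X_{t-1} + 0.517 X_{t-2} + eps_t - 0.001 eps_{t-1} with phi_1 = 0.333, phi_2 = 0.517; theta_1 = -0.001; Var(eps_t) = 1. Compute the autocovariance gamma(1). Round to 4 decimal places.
\gamma(1) = 1.7889

Multiply the model equation by X_{t-k} and take expectations. With theta_0 = psi_0 = 1 and psi_j the MA(infinity) weights, this gives
  gamma(k) - sum_i phi_i gamma(k-i) = c_k,
  c_k = sigma^2 * sum_{j=k..q} theta_j psi_{j-k}   (c_k = 0 for k > q),
using gamma(-m) = gamma(m).
psi-weights needed (psi_j = theta_j + sum_i phi_i psi_{j-i}):
  psi_1 = theta_1 + phi_1 = -0.001 + (0.333) = 0.332
Right-hand sides:
  c_0 = sigma^2 (1 + theta_1 psi_1) = 1 * (1 + (-0.001)(0.332)) = 1 * 0.999668 = 0.999668
  c_1 = sigma^2 theta_1 = 1 * (-0.001) = -0.001
  c_2 = 0
Equations for k = 0, 1, 2 (AR order 2, c_2 = 0):
  (E0) gamma(0) = phi_1 gamma(1) + phi_2 gamma(2) + c_0
  (E1) gamma(1) = phi_1 gamma(0) + phi_2 gamma(1) + c_1
  (E2) gamma(2) = phi_1 gamma(1) + phi_2 gamma(0)
From (E1): gamma(1) = A gamma(0) + B with
  A = phi_1 / (1 - phi_2) = 0.333 / 0.483 = 0.689441,   B = c_1 / (1 - phi_2) = -0.001 / 0.483 = -0.00207.
Insert (E2) into (E0): gamma(0) (1 - phi_2^2) = phi_1 (1 + phi_2) gamma(1) + c_0.
  phi_1 (1 + phi_2) = (0.333)(1.517) = 0.505161,   1 - phi_2^2 = 0.732711.
Replace gamma(1) by A gamma(0) + B and collect gamma(0):
  gamma(0) [0.732711 - (0.505161)(0.689441)] = (0.505161)(-0.00207) + 0.999668
  gamma(0) * 0.384432 = 0.998622
  gamma(0) = 0.998622 / 0.384432 = 2.597654.
  gamma(1) = A gamma(0) + B = (0.689441)(2.597654) + (-0.00207) = 1.788859.
Therefore gamma(1) = 1.7889 (to 4 decimal places).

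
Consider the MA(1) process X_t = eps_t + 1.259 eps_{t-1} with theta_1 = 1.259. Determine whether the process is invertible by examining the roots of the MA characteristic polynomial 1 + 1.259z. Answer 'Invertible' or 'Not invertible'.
\text{Not invertible}

The MA(q) characteristic polynomial is P(z) = 1 + 1.259z.
Invertibility requires all roots to lie outside the unit circle, i.e. |z| > 1 for every root.
This is linear in z: 1 + (1.259) z = 0  =>  z = -1/(1.259) = -0.794281,  |z| = 0.794281.
Moduli of all roots: 0.7943.
All moduli strictly greater than 1? No.
Verdict: Not invertible.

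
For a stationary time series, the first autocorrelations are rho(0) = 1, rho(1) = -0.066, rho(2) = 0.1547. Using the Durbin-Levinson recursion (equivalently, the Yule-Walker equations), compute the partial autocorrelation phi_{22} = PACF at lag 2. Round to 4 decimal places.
\phi_{22} = 0.1510

The PACF at lag k is phi_{kk}, the last component of the solution
to the Yule-Walker system G_k phi = r_k where
  (G_k)_{ij} = rho(|i - j|), (r_k)_i = rho(i), i,j = 1..k.
Equivalently, Durbin-Levinson gives phi_{kk} iteratively:
  phi_{11} = rho(1)
  phi_{kk} = [rho(k) - sum_{j=1..k-1} phi_{k-1,j} rho(k-j)]
            / [1 - sum_{j=1..k-1} phi_{k-1,j} rho(j)],
  phi_{k,j} = phi_{k-1,j} - phi_{kk} phi_{k-1,k-j},  j = 1..k-1.
Step k = 1:
  phi_11 = rho(1) = -0.066.
Step k = 2:
  phi_22 = [rho(2) - phi_11 rho(1)] / [1 - phi_11 rho(1)] = [0.1547 - (-0.066)(-0.066)] / [1 - (-0.066)(-0.066)]
         = 0.150344 / 0.995644 = 0.151.
Therefore phi_{22} = 0.1510.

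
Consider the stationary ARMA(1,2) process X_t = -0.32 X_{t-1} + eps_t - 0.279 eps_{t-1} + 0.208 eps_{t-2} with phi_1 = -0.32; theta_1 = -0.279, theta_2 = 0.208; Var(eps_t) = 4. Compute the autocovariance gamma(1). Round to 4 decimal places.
\gamma(1) = -3.5814

Multiply the model equation by X_{t-k} and take expectations. With theta_0 = psi_0 = 1 and psi_j the MA(infinity) weights, this gives
  gamma(k) - sum_i phi_i gamma(k-i) = c_k,
  c_k = sigma^2 * sum_{j=k..q} theta_j psi_{j-k}   (c_k = 0 for k > q),
using gamma(-m) = gamma(m).
psi-weights needed (psi_j = theta_j + sum_i phi_i psi_{j-i}):
  psi_1 = theta_1 + phi_1 = -0.279 + (-0.32) = -0.599
  psi_2 = theta_2 + phi_1 psi_1 = 0.208 + (-0.32)(-0.599) = 0.39968
Right-hand sides:
  c_0 = sigma^2 (1 + theta_1 psi_1 + theta_2 psi_2) = 4 * (1 + (-0.279)(-0.599) + (0.208)(0.39968)) = 4 * 1.250254 = 5.001018
  c_1 = sigma^2 (theta_1 + theta_2 psi_1) = 4 * (-0.279 + (0.208)(-0.599)) = -1.614368
  c_2 = sigma^2 theta_2 = 4 * (0.208) = 0.832
Equations for k = 0 and k = 1 (AR order 1):
  gamma(0) = phi_1 gamma(1) + c_0
  gamma(1) = phi_1 gamma(0) + c_1
Substituting the second into the first: gamma(0) (1 - phi_1^2) = c_0 + phi_1 c_1, so
  gamma(0) = (c_0 + phi_1 c_1) / (1 - phi_1^2) = (5.001018 + (-0.32)(-1.614368)) / (1 - (-0.32)^2) = 5.517616 / 0.8976 = 6.147076.
  gamma(1) = phi_1 gamma(0) + c_1 = (-0.32)(6.147076) + (-1.614368) = -3.581432.
Therefore gamma(1) = -3.5814 (to 4 decimal places).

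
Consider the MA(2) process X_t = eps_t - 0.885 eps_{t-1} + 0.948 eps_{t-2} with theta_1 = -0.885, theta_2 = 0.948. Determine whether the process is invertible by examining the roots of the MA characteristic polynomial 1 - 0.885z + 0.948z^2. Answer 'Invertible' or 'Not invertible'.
\text{Invertible}

The MA(q) characteristic polynomial is P(z) = 1 - 0.885z + 0.948z^2.
Invertibility requires all roots to lie outside the unit circle, i.e. |z| > 1 for every root.
Set 1 + (-0.885) z + (0.948) z^2 = 0, i.e. a z^2 + b z + c = 0 with a = 0.948, b = -0.885, c = 1.
Discriminant D = b^2 - 4ac = (-0.885)^2 - 4*(0.948)*1 = 0.783225 - (3.792) = -3.008775.
D < 0, so the roots are the complex-conjugate pair z = (-b +/- i sqrt(-D)) / (2a) = 0.4668 +/- 0.9149i.
For a conjugate pair |z|^2 = z * conj(z) = (product of roots) = c/a = 1/(0.948) = 1.054852, so |z| = sqrt(1.054852) = 1.0271 for both roots.
Moduli of all roots: 1.0271, 1.0271.
All moduli strictly greater than 1? Yes.
Verdict: Invertible.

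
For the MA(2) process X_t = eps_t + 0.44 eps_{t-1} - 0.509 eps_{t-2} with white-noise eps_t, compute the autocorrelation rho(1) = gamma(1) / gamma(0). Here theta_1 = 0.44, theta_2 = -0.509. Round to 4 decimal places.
\rho(1) = 0.1487

For an MA(q) process with theta_0 = 1, the autocovariance is
  gamma(k) = sigma^2 * sum_{i=0..q-k} theta_i * theta_{i+k},
and rho(k) = gamma(k) / gamma(0). Sigma^2 cancels.
  numerator   = (1)*(0.44) + (0.44)*(-0.509) = 0.21604.
  denominator = (1)^2 + (0.44)^2 + (-0.509)^2 = 1.452681.
  rho(1) = 0.21604 / 1.452681 = 0.1487.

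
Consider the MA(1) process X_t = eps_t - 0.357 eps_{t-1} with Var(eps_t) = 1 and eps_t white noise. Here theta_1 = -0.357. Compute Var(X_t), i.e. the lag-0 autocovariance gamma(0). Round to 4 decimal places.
\gamma(0) = 1.1274

For an MA(q) process X_t = eps_t + sum_i theta_i eps_{t-i} with
Var(eps_t) = sigma^2, the variance is
  gamma(0) = sigma^2 * (1 + sum_i theta_i^2).
  sum_i theta_i^2 = (-0.357)^2 = 0.127449.
  gamma(0) = 1 * (1 + 0.127449) = 1 * 1.127449 = 1.127449, which rounds to 1.1274.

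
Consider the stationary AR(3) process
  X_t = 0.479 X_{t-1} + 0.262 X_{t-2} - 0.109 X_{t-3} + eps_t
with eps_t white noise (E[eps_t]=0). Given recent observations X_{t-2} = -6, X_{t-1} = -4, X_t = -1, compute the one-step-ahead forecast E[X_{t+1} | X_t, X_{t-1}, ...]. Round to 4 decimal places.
E[X_{t+1} \mid \mathcal F_t] = -0.8730

For an AR(p) model X_t = c + sum_i phi_i X_{t-i} + eps_t, the
one-step-ahead conditional mean is
  E[X_{t+1} | X_t, ...] = c + sum_i phi_i X_{t+1-i}.
Substitute known values:
  E[X_{t+1} | ...] = (0.479) * (-1) + (0.262) * (-4) + (-0.109) * (-6)
                   = -0.8730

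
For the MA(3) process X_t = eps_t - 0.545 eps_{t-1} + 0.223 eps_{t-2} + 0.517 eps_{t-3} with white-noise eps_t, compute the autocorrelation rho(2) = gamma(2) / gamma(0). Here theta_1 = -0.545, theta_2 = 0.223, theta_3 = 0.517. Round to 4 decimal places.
\rho(2) = -0.0364

For an MA(q) process with theta_0 = 1, the autocovariance is
  gamma(k) = sigma^2 * sum_{i=0..q-k} theta_i * theta_{i+k},
and rho(k) = gamma(k) / gamma(0). Sigma^2 cancels.
  numerator   = (1)*(0.223) + (-0.545)*(0.517) = -0.058765.
  denominator = (1)^2 + (-0.545)^2 + (0.223)^2 + (0.517)^2 = 1.614043.
  rho(2) = -0.058765 / 1.614043 = -0.0364.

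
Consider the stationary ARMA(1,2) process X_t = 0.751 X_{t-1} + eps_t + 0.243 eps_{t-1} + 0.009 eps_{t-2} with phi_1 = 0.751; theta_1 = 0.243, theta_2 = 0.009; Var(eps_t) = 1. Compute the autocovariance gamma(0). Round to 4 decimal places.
\gamma(0) = 3.2971

Multiply the model equation by X_{t-k} and take expectations. With theta_0 = psi_0 = 1 and psi_j the MA(infinity) weights, this gives
  gamma(k) - sum_i phi_i gamma(k-i) = c_k,
  c_k = sigma^2 * sum_{j=k..q} theta_j psi_{j-k}   (c_k = 0 for k > q),
using gamma(-m) = gamma(m).
psi-weights needed (psi_j = theta_j + sum_i phi_i psi_{j-i}):
  psi_1 = theta_1 + phi_1 = 0.243 + (0.751) = 0.994
  psi_2 = theta_2 + phi_1 psi_1 = 0.009 + (0.751)(0.994) = 0.755494
Right-hand sides:
  c_0 = sigma^2 (1 + theta_1 psi_1 + theta_2 psi_2) = 1 * (1 + (0.243)(0.994) + (0.009)(0.755494)) = 1 * 1.248341 = 1.248341
  c_1 = sigma^2 (theta_1 + theta_2 psi_1) = 1 * (0.243 + (0.009)(0.994)) = 0.251946
  c_2 = sigma^2 theta_2 = 1 * (0.009) = 0.009
Equations for k = 0 and k = 1 (AR order 1):
  gamma(0) = phi_1 gamma(1) + c_0
  gamma(1) = phi_1 gamma(0) + c_1
Substituting the second into the first: gamma(0) (1 - phi_1^2) = c_0 + phi_1 c_1, so
  gamma(0) = (c_0 + phi_1 c_1) / (1 - phi_1^2) = (1.248341 + (0.751)(0.251946)) / (1 - (0.751)^2) = 1.437553 / 0.435999 = 3.297147.
Therefore gamma(0) = 3.2971 (to 4 decimal places).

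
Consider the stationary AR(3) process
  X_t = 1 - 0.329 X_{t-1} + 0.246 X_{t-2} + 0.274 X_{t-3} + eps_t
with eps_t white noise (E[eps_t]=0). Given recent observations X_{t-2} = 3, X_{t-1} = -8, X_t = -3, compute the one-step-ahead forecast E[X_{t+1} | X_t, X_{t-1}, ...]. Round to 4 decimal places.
E[X_{t+1} \mid \mathcal F_t] = 0.8410

For an AR(p) model X_t = c + sum_i phi_i X_{t-i} + eps_t, the
one-step-ahead conditional mean is
  E[X_{t+1} | X_t, ...] = c + sum_i phi_i X_{t+1-i}.
Substitute known values:
  E[X_{t+1} | ...] = 1 + (-0.329) * (-3) + (0.246) * (-8) + (0.274) * (3)
                   = 0.8410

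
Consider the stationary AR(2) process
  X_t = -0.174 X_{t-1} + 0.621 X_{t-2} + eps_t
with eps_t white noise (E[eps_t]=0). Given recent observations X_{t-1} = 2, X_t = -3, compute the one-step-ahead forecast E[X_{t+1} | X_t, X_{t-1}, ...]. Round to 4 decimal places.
E[X_{t+1} \mid \mathcal F_t] = 1.7640

For an AR(p) model X_t = c + sum_i phi_i X_{t-i} + eps_t, the
one-step-ahead conditional mean is
  E[X_{t+1} | X_t, ...] = c + sum_i phi_i X_{t+1-i}.
Substitute known values:
  E[X_{t+1} | ...] = (-0.174) * (-3) + (0.621) * (2)
                   = 1.7640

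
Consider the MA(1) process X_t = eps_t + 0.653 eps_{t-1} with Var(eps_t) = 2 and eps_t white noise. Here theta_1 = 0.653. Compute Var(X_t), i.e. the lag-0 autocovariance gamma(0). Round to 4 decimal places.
\gamma(0) = 2.8528

For an MA(q) process X_t = eps_t + sum_i theta_i eps_{t-i} with
Var(eps_t) = sigma^2, the variance is
  gamma(0) = sigma^2 * (1 + sum_i theta_i^2).
  sum_i theta_i^2 = (0.653)^2 = 0.426409.
  gamma(0) = 2 * (1 + 0.426409) = 2 * 1.426409 = 2.852818, which rounds to 2.8528.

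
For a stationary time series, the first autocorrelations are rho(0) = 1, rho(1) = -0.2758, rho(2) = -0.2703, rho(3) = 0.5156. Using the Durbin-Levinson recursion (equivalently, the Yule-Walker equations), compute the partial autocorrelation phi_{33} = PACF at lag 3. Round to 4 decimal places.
\phi_{33} = 0.3900

The PACF at lag k is phi_{kk}, the last component of the solution
to the Yule-Walker system G_k phi = r_k where
  (G_k)_{ij} = rho(|i - j|), (r_k)_i = rho(i), i,j = 1..k.
Equivalently, Durbin-Levinson gives phi_{kk} iteratively:
  phi_{11} = rho(1)
  phi_{kk} = [rho(k) - sum_{j=1..k-1} phi_{k-1,j} rho(k-j)]
            / [1 - sum_{j=1..k-1} phi_{k-1,j} rho(j)],
  phi_{k,j} = phi_{k-1,j} - phi_{kk} phi_{k-1,k-j},  j = 1..k-1.
Step k = 1:
  phi_11 = rho(1) = -0.2758.
Step k = 2:
  phi_22 = [rho(2) - phi_11 rho(1)] / [1 - phi_11 rho(1)] = [-0.2703 - (-0.2758)(-0.2758)] / [1 - (-0.2758)(-0.2758)]
         = -0.34636564 / 0.92393436 = -0.374881.
  Update: phi_21 = phi_11 - phi_22 phi_11 = -0.2758 - (-0.374881)(-0.2758) = -0.379192.
Step k = 3:
  phi_33 = [rho(3) - phi_21 rho(2) - phi_22 rho(1)] / [1 - phi_21 rho(1) - phi_22 rho(2)]
    numerator   = 0.5156 - (-0.379192)(-0.2703) - (-0.374881)(-0.2758) = 0.3097121
    denominator = 1 - (-0.379192)(-0.2758) - (-0.374881)(-0.2703) = 0.79408839
  phi_33 = 0.3097121 / 0.79408839 = 0.39.
Therefore phi_{33} = 0.3900.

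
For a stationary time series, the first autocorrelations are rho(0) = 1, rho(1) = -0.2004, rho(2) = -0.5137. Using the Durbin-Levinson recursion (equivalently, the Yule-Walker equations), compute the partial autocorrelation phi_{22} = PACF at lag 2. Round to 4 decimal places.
\phi_{22} = -0.5770

The PACF at lag k is phi_{kk}, the last component of the solution
to the Yule-Walker system G_k phi = r_k where
  (G_k)_{ij} = rho(|i - j|), (r_k)_i = rho(i), i,j = 1..k.
Equivalently, Durbin-Levinson gives phi_{kk} iteratively:
  phi_{11} = rho(1)
  phi_{kk} = [rho(k) - sum_{j=1..k-1} phi_{k-1,j} rho(k-j)]
            / [1 - sum_{j=1..k-1} phi_{k-1,j} rho(j)],
  phi_{k,j} = phi_{k-1,j} - phi_{kk} phi_{k-1,k-j},  j = 1..k-1.
Step k = 1:
  phi_11 = rho(1) = -0.2004.
Step k = 2:
  phi_22 = [rho(2) - phi_11 rho(1)] / [1 - phi_11 rho(1)] = [-0.5137 - (-0.2004)(-0.2004)] / [1 - (-0.2004)(-0.2004)]
         = -0.55386016 / 0.95983984 = -0.577.
Therefore phi_{22} = -0.5770.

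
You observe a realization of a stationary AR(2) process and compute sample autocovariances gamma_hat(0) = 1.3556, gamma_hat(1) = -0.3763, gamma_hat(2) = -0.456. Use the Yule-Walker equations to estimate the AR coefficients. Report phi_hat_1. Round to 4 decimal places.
\hat\phi_{1} = -0.4019

The Yule-Walker equations for an AR(p) process read, in matrix form,
  Gamma_p phi = r_p,   with   (Gamma_p)_{ij} = gamma(|i - j|),
                       (r_p)_i = gamma(i),   i,j = 1..p.
Substitute the sample gammas (Toeplitz matrix and right-hand side of size 2):
  Gamma_p = [[1.3556, -0.3763], [-0.3763, 1.3556]]
  r_p     = [-0.3763, -0.456]
Written out:
  1.3556 phi_1 - 0.3763 phi_2 = -0.3763
  -0.3763 phi_1 + 1.3556 phi_2 = -0.456
Solve by Cramer's rule:
  det = gamma(0)^2 - gamma(1)^2 = (1.3556)^2 - (-0.3763)^2 = 1.83765136 - 0.14160169 = 1.69604967
  phi_hat_1 = [gamma(1) gamma(0) - gamma(1) gamma(2)] / det = [(-0.3763)(1.3556) - (-0.3763)(-0.456)] / 1.69604967 = -0.68170508 / 1.69604967 = -0.4019
  phi_hat_2 = [gamma(0) gamma(2) - gamma(1)^2] / det = [(1.3556)(-0.456) - (-0.3763)^2] / 1.69604967 = -0.75975529 / 1.69604967 = -0.448
So phi_hat = [-0.4019, -0.4480].
Therefore phi_hat_1 = -0.4019.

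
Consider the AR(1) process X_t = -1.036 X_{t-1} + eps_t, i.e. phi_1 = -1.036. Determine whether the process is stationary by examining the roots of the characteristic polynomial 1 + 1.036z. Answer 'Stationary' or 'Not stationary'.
\text{Not stationary}

The AR(p) characteristic polynomial is P(z) = 1 + 1.036z.
Stationarity requires all roots to lie outside the unit circle, i.e. |z| > 1 for every root.
This is linear in z: 1 + (1.036) z = 0  =>  z = -1/(1.036) = -0.965251,  |z| = 0.965251.
Moduli of all roots: 0.9653.
All moduli strictly greater than 1? No.
Verdict: Not stationary.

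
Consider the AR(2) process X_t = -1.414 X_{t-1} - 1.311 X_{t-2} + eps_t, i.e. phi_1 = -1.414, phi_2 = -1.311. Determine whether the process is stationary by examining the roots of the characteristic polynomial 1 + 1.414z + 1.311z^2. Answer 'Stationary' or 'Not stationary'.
\text{Not stationary}

The AR(p) characteristic polynomial is P(z) = 1 + 1.414z + 1.311z^2.
Stationarity requires all roots to lie outside the unit circle, i.e. |z| > 1 for every root.
Set 1 + (1.414) z + (1.311) z^2 = 0, i.e. a z^2 + b z + c = 0 with a = 1.311, b = 1.414, c = 1.
Discriminant D = b^2 - 4ac = (1.414)^2 - 4*(1.311)*1 = 1.999396 - (5.244) = -3.244604.
D < 0, so the roots are the complex-conjugate pair z = (-b +/- i sqrt(-D)) / (2a) = -0.5393 +/- 0.687i.
For a conjugate pair |z|^2 = z * conj(z) = (product of roots) = c/a = 1/(1.311) = 0.762777, so |z| = sqrt(0.762777) = 0.8734 for both roots.
Moduli of all roots: 0.8734, 0.8734.
All moduli strictly greater than 1? No.
Verdict: Not stationary.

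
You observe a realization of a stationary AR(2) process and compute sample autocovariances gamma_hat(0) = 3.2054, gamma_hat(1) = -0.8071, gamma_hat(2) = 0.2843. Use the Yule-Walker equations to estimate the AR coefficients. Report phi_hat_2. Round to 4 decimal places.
\hat\phi_{2} = 0.0270

The Yule-Walker equations for an AR(p) process read, in matrix form,
  Gamma_p phi = r_p,   with   (Gamma_p)_{ij} = gamma(|i - j|),
                       (r_p)_i = gamma(i),   i,j = 1..p.
Substitute the sample gammas (Toeplitz matrix and right-hand side of size 2):
  Gamma_p = [[3.2054, -0.8071], [-0.8071, 3.2054]]
  r_p     = [-0.8071, 0.2843]
Written out:
  3.2054 phi_1 - 0.8071 phi_2 = -0.8071
  -0.8071 phi_1 + 3.2054 phi_2 = 0.2843
Solve by Cramer's rule:
  det = gamma(0)^2 - gamma(1)^2 = (3.2054)^2 - (-0.8071)^2 = 10.27458916 - 0.65141041 = 9.62317875
  phi_hat_1 = [gamma(1) gamma(0) - gamma(1) gamma(2)] / det = [(-0.8071)(3.2054) - (-0.8071)(0.2843)] / 9.62317875 = -2.35761981 / 9.62317875 = -0.245
  phi_hat_2 = [gamma(0) gamma(2) - gamma(1)^2] / det = [(3.2054)(0.2843) - (-0.8071)^2] / 9.62317875 = 0.25988481 / 9.62317875 = 0.027
So phi_hat = [-0.2450, 0.0270].
Therefore phi_hat_2 = 0.0270.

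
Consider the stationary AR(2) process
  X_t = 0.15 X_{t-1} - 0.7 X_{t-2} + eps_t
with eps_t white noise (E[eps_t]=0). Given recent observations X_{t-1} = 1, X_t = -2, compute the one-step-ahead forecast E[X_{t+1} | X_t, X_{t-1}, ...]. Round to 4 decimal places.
E[X_{t+1} \mid \mathcal F_t] = -1.0000

For an AR(p) model X_t = c + sum_i phi_i X_{t-i} + eps_t, the
one-step-ahead conditional mean is
  E[X_{t+1} | X_t, ...] = c + sum_i phi_i X_{t+1-i}.
Substitute known values:
  E[X_{t+1} | ...] = (0.15) * (-2) + (-0.7) * (1)
                   = -1.0000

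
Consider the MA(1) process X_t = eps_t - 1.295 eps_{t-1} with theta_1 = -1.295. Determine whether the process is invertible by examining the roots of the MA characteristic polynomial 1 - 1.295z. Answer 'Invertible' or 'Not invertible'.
\text{Not invertible}

The MA(q) characteristic polynomial is P(z) = 1 - 1.295z.
Invertibility requires all roots to lie outside the unit circle, i.e. |z| > 1 for every root.
This is linear in z: 1 + (-1.295) z = 0  =>  z = -1/(-1.295) = 0.772201,  |z| = 0.772201.
Moduli of all roots: 0.7722.
All moduli strictly greater than 1? No.
Verdict: Not invertible.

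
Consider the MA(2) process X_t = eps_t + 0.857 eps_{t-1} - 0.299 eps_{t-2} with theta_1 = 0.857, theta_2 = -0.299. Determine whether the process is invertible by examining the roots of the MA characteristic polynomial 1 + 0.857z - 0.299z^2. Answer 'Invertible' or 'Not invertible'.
\text{Not invertible}

The MA(q) characteristic polynomial is P(z) = 1 + 0.857z - 0.299z^2.
Invertibility requires all roots to lie outside the unit circle, i.e. |z| > 1 for every root.
Set 1 + (0.857) z + (-0.299) z^2 = 0, i.e. a z^2 + b z + c = 0 with a = -0.299, b = 0.857, c = 1.
Discriminant D = b^2 - 4ac = (0.857)^2 - 4*(-0.299)*1 = 0.734449 - (-1.196) = 1.930449.
D >= 0, so the roots are real: z = (-b +/- sqrt(D)) / (2a) = (-0.857 +/- 1.389406) / (-0.598).
  z_1 = (-0.857 + 1.389406) / (-0.598) = -0.8903,   |z_1| = 0.8903.
  z_2 = (-0.857 - 1.389406) / (-0.598) = 3.7565,   |z_2| = 3.7565.
Moduli of all roots: 0.8903, 3.7565.
All moduli strictly greater than 1? No.
Verdict: Not invertible.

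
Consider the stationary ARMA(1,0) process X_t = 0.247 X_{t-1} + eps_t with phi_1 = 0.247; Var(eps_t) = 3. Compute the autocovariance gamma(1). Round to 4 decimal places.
\gamma(1) = 0.7891

Multiply the model equation by X_{t-k} and take expectations. With theta_0 = psi_0 = 1 and psi_j the MA(infinity) weights, this gives
  gamma(k) - sum_i phi_i gamma(k-i) = c_k,
  c_k = sigma^2 * sum_{j=k..q} theta_j psi_{j-k}   (c_k = 0 for k > q),
using gamma(-m) = gamma(m).
Pure AR (q = 0): c_0 = sigma^2 = 3, c_k = 0 for k >= 1.
Equations for k = 0 and k = 1 (AR order 1):
  gamma(0) = phi_1 gamma(1) + c_0
  gamma(1) = phi_1 gamma(0) + c_1
Substituting the second into the first: gamma(0) (1 - phi_1^2) = c_0 + phi_1 c_1, so
  gamma(0) = c_0 / (1 - phi_1^2) = 3 / (1 - (0.247)^2) = 3 / 0.938991 = 3.194919.
  gamma(1) = phi_1 gamma(0) = (0.247)(3.194919) = 0.789145.
Therefore gamma(1) = 0.7891 (to 4 decimal places).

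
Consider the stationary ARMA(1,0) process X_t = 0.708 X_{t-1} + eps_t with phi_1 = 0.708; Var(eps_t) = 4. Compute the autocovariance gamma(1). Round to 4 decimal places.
\gamma(1) = 5.6784

Multiply the model equation by X_{t-k} and take expectations. With theta_0 = psi_0 = 1 and psi_j the MA(infinity) weights, this gives
  gamma(k) - sum_i phi_i gamma(k-i) = c_k,
  c_k = sigma^2 * sum_{j=k..q} theta_j psi_{j-k}   (c_k = 0 for k > q),
using gamma(-m) = gamma(m).
Pure AR (q = 0): c_0 = sigma^2 = 4, c_k = 0 for k >= 1.
Equations for k = 0 and k = 1 (AR order 1):
  gamma(0) = phi_1 gamma(1) + c_0
  gamma(1) = phi_1 gamma(0) + c_1
Substituting the second into the first: gamma(0) (1 - phi_1^2) = c_0 + phi_1 c_1, so
  gamma(0) = c_0 / (1 - phi_1^2) = 4 / (1 - (0.708)^2) = 4 / 0.498736 = 8.020275.
  gamma(1) = phi_1 gamma(0) = (0.708)(8.020275) = 5.678355.
Therefore gamma(1) = 5.6784 (to 4 decimal places).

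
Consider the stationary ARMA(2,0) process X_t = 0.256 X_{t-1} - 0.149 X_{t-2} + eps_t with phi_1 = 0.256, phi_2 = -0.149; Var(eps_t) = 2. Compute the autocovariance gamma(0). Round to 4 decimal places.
\gamma(0) = 2.1522

Multiply the model equation by X_{t-k} and take expectations. With theta_0 = psi_0 = 1 and psi_j the MA(infinity) weights, this gives
  gamma(k) - sum_i phi_i gamma(k-i) = c_k,
  c_k = sigma^2 * sum_{j=k..q} theta_j psi_{j-k}   (c_k = 0 for k > q),
using gamma(-m) = gamma(m).
Pure AR (q = 0): c_0 = sigma^2 = 2, c_k = 0 for k >= 1.
Equations for k = 0, 1, 2 (AR order 2, c_2 = 0):
  (E0) gamma(0) = phi_1 gamma(1) + phi_2 gamma(2) + c_0
  (E1) gamma(1) = phi_1 gamma(0) + phi_2 gamma(1) + c_1
  (E2) gamma(2) = phi_1 gamma(1) + phi_2 gamma(0)
From (E1): gamma(1) = A gamma(0) + B with
  A = phi_1 / (1 - phi_2) = 0.256 / 1.149 = 0.222802,   B = c_1 / (1 - phi_2) = 0 / 1.149 = 0.
Insert (E2) into (E0): gamma(0) (1 - phi_2^2) = phi_1 (1 + phi_2) gamma(1) + c_0.
  phi_1 (1 + phi_2) = (0.256)(0.851) = 0.217856,   1 - phi_2^2 = 0.977799.
Replace gamma(1) by A gamma(0) + B and collect gamma(0):
  gamma(0) [0.977799 - (0.217856)(0.222802)] = c_0 = 2
  gamma(0) * 0.92926 = 2
  gamma(0) = 2 / 0.92926 = 2.15225.
Therefore gamma(0) = 2.1522 (to 4 decimal places).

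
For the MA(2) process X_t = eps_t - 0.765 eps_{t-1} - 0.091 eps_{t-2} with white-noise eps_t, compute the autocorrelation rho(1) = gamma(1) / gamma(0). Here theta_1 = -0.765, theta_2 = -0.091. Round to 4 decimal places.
\rho(1) = -0.4364

For an MA(q) process with theta_0 = 1, the autocovariance is
  gamma(k) = sigma^2 * sum_{i=0..q-k} theta_i * theta_{i+k},
and rho(k) = gamma(k) / gamma(0). Sigma^2 cancels.
  numerator   = (1)*(-0.765) + (-0.765)*(-0.091) = -0.695385.
  denominator = (1)^2 + (-0.765)^2 + (-0.091)^2 = 1.593506.
  rho(1) = -0.695385 / 1.593506 = -0.4364.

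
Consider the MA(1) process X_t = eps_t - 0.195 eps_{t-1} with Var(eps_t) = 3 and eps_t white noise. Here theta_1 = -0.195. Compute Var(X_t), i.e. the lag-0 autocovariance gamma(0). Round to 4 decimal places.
\gamma(0) = 3.1141

For an MA(q) process X_t = eps_t + sum_i theta_i eps_{t-i} with
Var(eps_t) = sigma^2, the variance is
  gamma(0) = sigma^2 * (1 + sum_i theta_i^2).
  sum_i theta_i^2 = (-0.195)^2 = 0.038025.
  gamma(0) = 3 * (1 + 0.038025) = 3 * 1.038025 = 3.114075, which rounds to 3.1141.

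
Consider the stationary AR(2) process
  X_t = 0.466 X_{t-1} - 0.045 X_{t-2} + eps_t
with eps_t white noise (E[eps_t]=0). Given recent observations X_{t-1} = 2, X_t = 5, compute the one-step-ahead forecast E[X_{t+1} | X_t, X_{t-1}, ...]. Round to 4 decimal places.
E[X_{t+1} \mid \mathcal F_t] = 2.2400

For an AR(p) model X_t = c + sum_i phi_i X_{t-i} + eps_t, the
one-step-ahead conditional mean is
  E[X_{t+1} | X_t, ...] = c + sum_i phi_i X_{t+1-i}.
Substitute known values:
  E[X_{t+1} | ...] = (0.466) * (5) + (-0.045) * (2)
                   = 2.2400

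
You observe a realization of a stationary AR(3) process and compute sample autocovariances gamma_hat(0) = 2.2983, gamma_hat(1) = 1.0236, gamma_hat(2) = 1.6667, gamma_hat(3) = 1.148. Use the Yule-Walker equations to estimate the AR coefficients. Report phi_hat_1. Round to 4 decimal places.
\hat\phi_{1} = 0.0140

The Yule-Walker equations for an AR(p) process read, in matrix form,
  Gamma_p phi = r_p,   with   (Gamma_p)_{ij} = gamma(|i - j|),
                       (r_p)_i = gamma(i),   i,j = 1..p.
Substitute the sample gammas (Toeplitz matrix and right-hand side of size 3):
  Gamma_p = [[2.2983, 1.0236, 1.6667], [1.0236, 2.2983, 1.0236], [1.6667, 1.0236, 2.2983]]
  r_p     = [1.0236, 1.6667, 1.148]
Written out (R1..R3):
  (R1) 2.2983 phi_1 + 1.0236 phi_2 + 1.6667 phi_3 = 1.0236
  (R2) 1.0236 phi_1 + 2.2983 phi_2 + 1.0236 phi_3 = 1.6667
  (R3) 1.6667 phi_1 + 1.0236 phi_2 + 2.2983 phi_3 = 1.148
Gaussian elimination:
  R2 <- R2 - (1.0236/2.2983) R1 = R2 - (0.445373) R1:  1.842417 phi_2 + 0.281297 phi_3 = 1.210817
  R3 <- R3 - (1.6667/2.2983) R1 = R3 - (0.725188) R1:  0.281297 phi_2 + 1.089629 phi_3 = 0.405697
  R3 <- R3 - (0.281297/1.842417) R2 = R3 - (0.152678) R2:  1.046681 phi_3 = 0.220832
Back-substitution:
  phi_hat_3 = 0.220832 / 1.046681 = 0.210983
  phi_hat_2 = (1.210817 - (0.281297)(0.210983)) / 1.842417 = 0.624977
  phi_hat_1 = (1.0236 - (1.0236)(0.624977) - (1.6667)(0.210983)) / 2.2983 = 0.014023
So phi_hat = [0.0140, 0.6250, 0.2110].
Therefore phi_hat_1 = 0.0140.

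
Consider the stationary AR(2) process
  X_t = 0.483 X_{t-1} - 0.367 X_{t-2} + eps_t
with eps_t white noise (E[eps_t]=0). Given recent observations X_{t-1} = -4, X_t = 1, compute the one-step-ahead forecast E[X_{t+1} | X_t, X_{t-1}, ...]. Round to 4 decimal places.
E[X_{t+1} \mid \mathcal F_t] = 1.9510

For an AR(p) model X_t = c + sum_i phi_i X_{t-i} + eps_t, the
one-step-ahead conditional mean is
  E[X_{t+1} | X_t, ...] = c + sum_i phi_i X_{t+1-i}.
Substitute known values:
  E[X_{t+1} | ...] = (0.483) * (1) + (-0.367) * (-4)
                   = 1.9510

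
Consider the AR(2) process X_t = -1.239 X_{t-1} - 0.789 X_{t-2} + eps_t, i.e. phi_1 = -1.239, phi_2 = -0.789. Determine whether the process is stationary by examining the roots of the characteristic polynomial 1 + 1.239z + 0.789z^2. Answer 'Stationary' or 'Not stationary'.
\text{Stationary}

The AR(p) characteristic polynomial is P(z) = 1 + 1.239z + 0.789z^2.
Stationarity requires all roots to lie outside the unit circle, i.e. |z| > 1 for every root.
Set 1 + (1.239) z + (0.789) z^2 = 0, i.e. a z^2 + b z + c = 0 with a = 0.789, b = 1.239, c = 1.
Discriminant D = b^2 - 4ac = (1.239)^2 - 4*(0.789)*1 = 1.535121 - (3.156) = -1.620879.
D < 0, so the roots are the complex-conjugate pair z = (-b +/- i sqrt(-D)) / (2a) = -0.7852 +/- 0.8068i.
For a conjugate pair |z|^2 = z * conj(z) = (product of roots) = c/a = 1/(0.789) = 1.267427, so |z| = sqrt(1.267427) = 1.1258 for both roots.
Moduli of all roots: 1.1258, 1.1258.
All moduli strictly greater than 1? Yes.
Verdict: Stationary.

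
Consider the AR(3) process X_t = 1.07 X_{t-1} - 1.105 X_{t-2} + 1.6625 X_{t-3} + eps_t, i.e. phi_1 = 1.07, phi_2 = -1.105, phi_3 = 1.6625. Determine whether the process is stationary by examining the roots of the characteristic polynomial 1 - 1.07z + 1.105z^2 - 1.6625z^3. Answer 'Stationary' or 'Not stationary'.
\text{Not stationary}

The AR(p) characteristic polynomial is P(z) = 1 - 1.07z + 1.105z^2 - 1.6625z^3.
Stationarity requires all roots to lie outside the unit circle, i.e. |z| > 1 for every root.
Degree 3: look for a simple real root z0 first, then factor out (1 - z/z0) and solve the remaining quadratic.
Testing z0 = 0.8: P(0.8) = 1 + (-1.07)(0.8) + (1.105)(0.8)^2 + (-1.6625)(0.8)^3
  = 1 + (-0.856) + (0.7072) + (-0.8512) = 0.  So z_0 = 0.8 is a root, |z_0| = 0.8.
Divide out the factor (1 - 1.25 z) = (1 - z/z0) (since 1/z0 = 1.25):
  P(z) = (1 - 1.25 z)(1 + (0.18) z + (1.33) z^2)
  [check: z-coef 0.18 - (1.25) = -1.07; z^2-coef 1.33 - (1.25)(0.18) = 1.105; z^3-coef -(1.25)(1.33) = -1.6625.]
Remaining roots from the quadratic factor 1 + (0.18) z + (1.33) z^2:
  Set 1 + (0.18) z + (1.33) z^2 = 0, i.e. a z^2 + b z + c = 0 with a = 1.33, b = 0.18, c = 1.
  Discriminant D = b^2 - 4ac = (0.18)^2 - 4*(1.33)*1 = 0.0324 - (5.32) = -5.2876.
  D < 0, so the roots are the complex-conjugate pair z = (-b +/- i sqrt(-D)) / (2a) = -0.0677 +/- 0.8645i.
  For a conjugate pair |z|^2 = z * conj(z) = (product of roots) = c/a = 1/(1.33) = 0.75188, so |z| = sqrt(0.75188) = 0.8671 for both roots.
Moduli of all roots: 0.8000, 0.8671, 0.8671.
All moduli strictly greater than 1? No.
Verdict: Not stationary.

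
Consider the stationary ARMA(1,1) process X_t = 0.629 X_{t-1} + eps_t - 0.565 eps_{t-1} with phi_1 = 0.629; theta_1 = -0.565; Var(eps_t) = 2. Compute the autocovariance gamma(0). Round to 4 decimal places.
\gamma(0) = 2.0136

Multiply the model equation by X_{t-k} and take expectations. With theta_0 = psi_0 = 1 and psi_j the MA(infinity) weights, this gives
  gamma(k) - sum_i phi_i gamma(k-i) = c_k,
  c_k = sigma^2 * sum_{j=k..q} theta_j psi_{j-k}   (c_k = 0 for k > q),
using gamma(-m) = gamma(m).
psi-weights needed (psi_j = theta_j + sum_i phi_i psi_{j-i}):
  psi_1 = theta_1 + phi_1 = -0.565 + (0.629) = 0.064
Right-hand sides:
  c_0 = sigma^2 (1 + theta_1 psi_1) = 2 * (1 + (-0.565)(0.064)) = 2 * 0.96384 = 1.92768
  c_1 = sigma^2 theta_1 = 2 * (-0.565) = -1.13
  c_2 = 0
Equations for k = 0 and k = 1 (AR order 1):
  gamma(0) = phi_1 gamma(1) + c_0
  gamma(1) = phi_1 gamma(0) + c_1
Substituting the second into the first: gamma(0) (1 - phi_1^2) = c_0 + phi_1 c_1, so
  gamma(0) = (c_0 + phi_1 c_1) / (1 - phi_1^2) = (1.92768 + (0.629)(-1.13)) / (1 - (0.629)^2) = 1.21691 / 0.604359 = 2.013555.
Therefore gamma(0) = 2.0136 (to 4 decimal places).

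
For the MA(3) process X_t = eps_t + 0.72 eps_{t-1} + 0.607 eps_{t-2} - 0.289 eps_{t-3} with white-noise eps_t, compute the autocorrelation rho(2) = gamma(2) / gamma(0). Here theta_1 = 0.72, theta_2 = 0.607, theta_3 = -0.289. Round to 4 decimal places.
\rho(2) = 0.2025

For an MA(q) process with theta_0 = 1, the autocovariance is
  gamma(k) = sigma^2 * sum_{i=0..q-k} theta_i * theta_{i+k},
and rho(k) = gamma(k) / gamma(0). Sigma^2 cancels.
  numerator   = (1)*(0.607) + (0.72)*(-0.289) = 0.39892.
  denominator = (1)^2 + (0.72)^2 + (0.607)^2 + (-0.289)^2 = 1.97037.
  rho(2) = 0.39892 / 1.97037 = 0.2025.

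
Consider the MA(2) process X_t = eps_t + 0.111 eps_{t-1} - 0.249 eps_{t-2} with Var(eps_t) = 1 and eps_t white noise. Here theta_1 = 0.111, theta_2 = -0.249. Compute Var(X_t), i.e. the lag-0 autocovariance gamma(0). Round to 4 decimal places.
\gamma(0) = 1.0743

For an MA(q) process X_t = eps_t + sum_i theta_i eps_{t-i} with
Var(eps_t) = sigma^2, the variance is
  gamma(0) = sigma^2 * (1 + sum_i theta_i^2).
  sum_i theta_i^2 = (0.111)^2 + (-0.249)^2 = 0.012321 + 0.062001 = 0.074322.
  gamma(0) = 1 * (1 + 0.074322) = 1 * 1.074322 = 1.074322, which rounds to 1.0743.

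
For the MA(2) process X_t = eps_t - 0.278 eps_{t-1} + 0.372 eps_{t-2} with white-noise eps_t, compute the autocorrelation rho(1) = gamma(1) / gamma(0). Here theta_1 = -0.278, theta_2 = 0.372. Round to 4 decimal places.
\rho(1) = -0.3138

For an MA(q) process with theta_0 = 1, the autocovariance is
  gamma(k) = sigma^2 * sum_{i=0..q-k} theta_i * theta_{i+k},
and rho(k) = gamma(k) / gamma(0). Sigma^2 cancels.
  numerator   = (1)*(-0.278) + (-0.278)*(0.372) = -0.381416.
  denominator = (1)^2 + (-0.278)^2 + (0.372)^2 = 1.215668.
  rho(1) = -0.381416 / 1.215668 = -0.3138.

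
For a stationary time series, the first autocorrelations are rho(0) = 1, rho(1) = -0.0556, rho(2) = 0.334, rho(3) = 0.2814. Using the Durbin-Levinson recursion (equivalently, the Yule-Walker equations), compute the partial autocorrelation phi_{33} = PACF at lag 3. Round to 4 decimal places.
\phi_{33} = 0.3520

The PACF at lag k is phi_{kk}, the last component of the solution
to the Yule-Walker system G_k phi = r_k where
  (G_k)_{ij} = rho(|i - j|), (r_k)_i = rho(i), i,j = 1..k.
Equivalently, Durbin-Levinson gives phi_{kk} iteratively:
  phi_{11} = rho(1)
  phi_{kk} = [rho(k) - sum_{j=1..k-1} phi_{k-1,j} rho(k-j)]
            / [1 - sum_{j=1..k-1} phi_{k-1,j} rho(j)],
  phi_{k,j} = phi_{k-1,j} - phi_{kk} phi_{k-1,k-j},  j = 1..k-1.
Step k = 1:
  phi_11 = rho(1) = -0.0556.
Step k = 2:
  phi_22 = [rho(2) - phi_11 rho(1)] / [1 - phi_11 rho(1)] = [0.334 - (-0.0556)(-0.0556)] / [1 - (-0.0556)(-0.0556)]
         = 0.33090864 / 0.99690864 = 0.331935.
  Update: phi_21 = phi_11 - phi_22 phi_11 = -0.0556 - (0.331935)(-0.0556) = -0.037144.
Step k = 3:
  phi_33 = [rho(3) - phi_21 rho(2) - phi_22 rho(1)] / [1 - phi_21 rho(1) - phi_22 rho(2)]
    numerator   = 0.2814 - (-0.037144)(0.334) - (0.331935)(-0.0556) = 0.31226181
    denominator = 1 - (-0.037144)(-0.0556) - (0.331935)(0.334) = 0.88706856
  phi_33 = 0.31226181 / 0.88706856 = 0.352.
Therefore phi_{33} = 0.3520.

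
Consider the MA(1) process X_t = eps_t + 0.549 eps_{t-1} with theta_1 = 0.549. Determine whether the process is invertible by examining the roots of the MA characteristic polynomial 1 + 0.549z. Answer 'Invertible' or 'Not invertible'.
\text{Invertible}

The MA(q) characteristic polynomial is P(z) = 1 + 0.549z.
Invertibility requires all roots to lie outside the unit circle, i.e. |z| > 1 for every root.
This is linear in z: 1 + (0.549) z = 0  =>  z = -1/(0.549) = -1.821494,  |z| = 1.821494.
Moduli of all roots: 1.8215.
All moduli strictly greater than 1? Yes.
Verdict: Invertible.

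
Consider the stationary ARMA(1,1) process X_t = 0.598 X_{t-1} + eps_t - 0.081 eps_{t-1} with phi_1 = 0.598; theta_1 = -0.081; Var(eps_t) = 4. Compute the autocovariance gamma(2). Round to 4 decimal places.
\gamma(2) = 1.8318

Multiply the model equation by X_{t-k} and take expectations. With theta_0 = psi_0 = 1 and psi_j the MA(infinity) weights, this gives
  gamma(k) - sum_i phi_i gamma(k-i) = c_k,
  c_k = sigma^2 * sum_{j=k..q} theta_j psi_{j-k}   (c_k = 0 for k > q),
using gamma(-m) = gamma(m).
psi-weights needed (psi_j = theta_j + sum_i phi_i psi_{j-i}):
  psi_1 = theta_1 + phi_1 = -0.081 + (0.598) = 0.517
Right-hand sides:
  c_0 = sigma^2 (1 + theta_1 psi_1) = 4 * (1 + (-0.081)(0.517)) = 4 * 0.958123 = 3.832492
  c_1 = sigma^2 theta_1 = 4 * (-0.081) = -0.324
  c_2 = 0
Equations for k = 0 and k = 1 (AR order 1):
  gamma(0) = phi_1 gamma(1) + c_0
  gamma(1) = phi_1 gamma(0) + c_1
Substituting the second into the first: gamma(0) (1 - phi_1^2) = c_0 + phi_1 c_1, so
  gamma(0) = (c_0 + phi_1 c_1) / (1 - phi_1^2) = (3.832492 + (0.598)(-0.324)) / (1 - (0.598)^2) = 3.63874 / 0.642396 = 5.664325.
  gamma(1) = phi_1 gamma(0) + c_1 = (0.598)(5.664325) + (-0.324) = 3.063267.
For k = 2 (> q): gamma(2) = phi_1 gamma(1) = (0.598)(3.063267) = 1.831833.
Therefore gamma(2) = 1.8318 (to 4 decimal places).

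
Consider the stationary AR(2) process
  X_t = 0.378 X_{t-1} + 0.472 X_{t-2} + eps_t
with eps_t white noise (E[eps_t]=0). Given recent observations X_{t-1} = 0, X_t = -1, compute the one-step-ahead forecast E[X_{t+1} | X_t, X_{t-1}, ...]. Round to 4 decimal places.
E[X_{t+1} \mid \mathcal F_t] = -0.3780

For an AR(p) model X_t = c + sum_i phi_i X_{t-i} + eps_t, the
one-step-ahead conditional mean is
  E[X_{t+1} | X_t, ...] = c + sum_i phi_i X_{t+1-i}.
Substitute known values:
  E[X_{t+1} | ...] = (0.378) * (-1) + (0.472) * (0)
                   = -0.3780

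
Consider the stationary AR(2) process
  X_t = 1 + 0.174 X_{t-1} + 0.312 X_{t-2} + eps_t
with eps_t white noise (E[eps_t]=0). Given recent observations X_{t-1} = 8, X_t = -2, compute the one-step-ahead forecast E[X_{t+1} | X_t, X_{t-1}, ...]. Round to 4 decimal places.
E[X_{t+1} \mid \mathcal F_t] = 3.1480

For an AR(p) model X_t = c + sum_i phi_i X_{t-i} + eps_t, the
one-step-ahead conditional mean is
  E[X_{t+1} | X_t, ...] = c + sum_i phi_i X_{t+1-i}.
Substitute known values:
  E[X_{t+1} | ...] = 1 + (0.174) * (-2) + (0.312) * (8)
                   = 3.1480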